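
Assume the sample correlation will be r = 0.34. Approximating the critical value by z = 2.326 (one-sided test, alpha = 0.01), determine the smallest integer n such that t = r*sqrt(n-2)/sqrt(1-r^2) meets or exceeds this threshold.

44

r√(n−2)/√(1−r²) ≥ 2.326  ⇔  n−2 ≥ (2.326)²·(1−r²)/r²
(1−r²)/r² = (1−0.1156)/0.1156 = 7.6505
n ≥ 2 + 5.410276·7.6505 = 2 + 41.3913 = 43.3913
⌈43.3913⌉ = 44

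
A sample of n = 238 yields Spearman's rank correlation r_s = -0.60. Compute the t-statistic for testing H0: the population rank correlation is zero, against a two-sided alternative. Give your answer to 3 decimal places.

-11.522

1 − r_s² = 1 − 0.3600 = 0.6400;  √(1−r_s²) = 0.800000
√(n−2) = √236 = 15.362291
t = r_s·√(n−2)/√(1−r_s²) = -0.60 · 15.362291 / 0.800000 = -11.522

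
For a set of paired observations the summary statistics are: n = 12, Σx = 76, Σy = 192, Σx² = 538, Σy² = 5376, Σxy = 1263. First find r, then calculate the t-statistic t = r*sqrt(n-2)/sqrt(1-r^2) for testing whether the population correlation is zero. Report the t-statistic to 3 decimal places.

S_xy = nΣxy − ΣxΣy = 12·1263 − 76·192 = 15156 − 14592 = 564
S_xx = nΣx² − (Σx)² = 12·538 − 76² = 6456 − 5776 = 680
S_yy = nΣy² − (Σy)² = 12·5376 − 192² = 64512 − 36864 = 27648
r = S_xy / √(S_xx·S_yy) = 564 / √(680·27648) = 564 / √18800640 = 564 / 4335.9705 = 0.1301
t = r·√(n−2)/√(1−r²) = 0.1301·√10 / √(1−0.016926) = 0.411412 / 0.991501 = 0.415

0.415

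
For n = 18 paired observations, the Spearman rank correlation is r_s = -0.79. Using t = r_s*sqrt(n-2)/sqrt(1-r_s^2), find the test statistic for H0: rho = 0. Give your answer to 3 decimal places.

-5.154

t = r_s·√(n−2) / √(1−r_s²) with r_s = -0.79, n = 18
  = -0.79·√16 / √(1 − 0.6241)
  = -0.79·4.000000 / 0.613107
  = -3.160000 / 0.613107 = -5.154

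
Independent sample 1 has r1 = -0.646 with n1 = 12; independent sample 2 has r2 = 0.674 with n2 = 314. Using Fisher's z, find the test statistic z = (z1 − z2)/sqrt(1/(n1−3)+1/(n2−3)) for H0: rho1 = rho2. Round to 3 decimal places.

z1 = atanh(-0.646) = -0.768403,  z2 = atanh(0.674) = 0.818037
SE = √(1/(n1−3) + 1/(n2−3)) = √(1/9 + 1/311) = √(0.1111111 + 0.0032154) = √0.1143265 = 0.338122
z = (z1 − z2)/SE = (-0.768403 − 0.818037) / 0.338122 = -1.586440 / 0.338122 = -4.692

-4.692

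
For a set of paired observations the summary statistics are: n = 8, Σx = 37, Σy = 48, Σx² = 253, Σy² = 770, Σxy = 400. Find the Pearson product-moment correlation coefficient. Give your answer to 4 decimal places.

0.8960

Numerator: nΣxy − (Σx)(Σy) = 8·400 − (37)(48) = 1424
Denominator: √[(nΣx²−(Σx)²)(nΣy²−(Σy)²)]
  nΣx²−(Σx)² = 8·253 − 1369 = 655;  nΣy²−(Σy)² = 8·770 − 2304 = 3856
  √(655·3856) = √2525680 = 1589.2388
r = 1424 / 1589.2388 = 0.8960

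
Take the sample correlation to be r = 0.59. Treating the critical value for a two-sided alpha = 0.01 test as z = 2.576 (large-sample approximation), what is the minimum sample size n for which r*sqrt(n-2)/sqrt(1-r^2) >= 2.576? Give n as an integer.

15

r√(n−2)/√(1−r²) ≥ 2.576  ⇔  n−2 ≥ (2.576)²·(1−r²)/r²
(1−r²)/r² = (1−0.3481)/0.3481 = 1.8727
n ≥ 2 + 6.635776·1.8727 = 2 + 12.4268 = 14.4268
⌈14.4268⌉ = 15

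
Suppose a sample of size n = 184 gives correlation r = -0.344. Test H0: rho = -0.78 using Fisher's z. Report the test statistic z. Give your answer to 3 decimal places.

z_r = atanh(-0.344) = -0.358622,  z_0 = atanh(-0.78) = -1.045371
SE = 1/√(n−3) = 1/√181 = 0.074329
z = (z_r − z_0)/SE = (-0.358622 − (-1.045371)) / 0.074329 = 0.686749 / 0.074329 = 9.239

9.239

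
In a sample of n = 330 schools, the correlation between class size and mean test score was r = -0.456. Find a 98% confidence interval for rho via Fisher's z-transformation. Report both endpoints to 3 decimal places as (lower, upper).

(-0.552, -0.348)

z_r = atanh(-0.456) = -0.492249;  SE = 1/√(n−3) = 1/√327 = 0.055300
z-limits: -0.492249 ± 2.326·0.055300 = -0.492249 ± 0.128628 = [-0.620877, -0.363621]
ρ-limits: (tanh -0.620877, tanh -0.363621) = (-0.552, -0.348)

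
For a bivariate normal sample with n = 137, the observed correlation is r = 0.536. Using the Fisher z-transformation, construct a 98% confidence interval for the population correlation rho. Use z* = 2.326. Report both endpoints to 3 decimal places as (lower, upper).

(0.378, 0.664)

Fisher z: z_r = atanh(r) = ½·ln((1+0.536)/(1−0.536)) = 0.598526
SE(z) = 1/√(n−3) = 1/√134 = 0.086387
98% ⇒ z* = 2.326; margin = 2.326·0.086387 = 0.200936
CI on z-scale: (0.397590, 0.799462)
Back-transform: tanh(0.397590) = 0.377885, tanh(0.799462) = 0.663736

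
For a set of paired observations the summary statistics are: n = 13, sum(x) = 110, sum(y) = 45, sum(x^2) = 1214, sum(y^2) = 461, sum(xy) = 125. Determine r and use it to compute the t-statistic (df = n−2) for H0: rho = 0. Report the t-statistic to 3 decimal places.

-5.849

Numerator: nΣxy − (Σx)(Σy) = 13·125 − (110)(45) = -3325
Denominator: √[(nΣx²−(Σx)²)(nΣy²−(Σy)²)]
  nΣx²−(Σx)² = 13·1214 − 12100 = 3682;  nΣy²−(Σy)² = 13·461 − 2025 = 3968
  √(3682·3968) = √14610176 = 3822.3260
r = -3325 / 3822.3260 = -0.8699
t = r·√(n−2)/√(1−r²) = -0.8699·√11 / √(1−0.756726) = -2.885132 / 0.493228 = -5.849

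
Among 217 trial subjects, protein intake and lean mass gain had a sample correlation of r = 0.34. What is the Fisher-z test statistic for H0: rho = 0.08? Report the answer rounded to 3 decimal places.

4.007

Fisher z: atanh(0.34) = 0.354093, atanh(0.08) = 0.080171
z = (z_r − z_0)·√(n−3) = (0.354093 − 0.080171)·√214 = 0.273922 · 14.628739 = 4.007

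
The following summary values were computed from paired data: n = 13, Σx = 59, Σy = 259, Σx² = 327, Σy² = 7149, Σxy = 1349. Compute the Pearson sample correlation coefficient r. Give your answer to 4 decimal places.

S_xy = nΣxy − ΣxΣy = 13·1349 − 59·259 = 17537 − 15281 = 2256
S_xx = nΣx² − (Σx)² = 13·327 − 59² = 4251 − 3481 = 770
S_yy = nΣy² − (Σy)² = 13·7149 − 259² = 92937 − 67081 = 25856
r = S_xy / √(S_xx·S_yy) = 2256 / √(770·25856) = 2256 / √19909120 = 2256 / 4461.9637 = 0.5056

0.5056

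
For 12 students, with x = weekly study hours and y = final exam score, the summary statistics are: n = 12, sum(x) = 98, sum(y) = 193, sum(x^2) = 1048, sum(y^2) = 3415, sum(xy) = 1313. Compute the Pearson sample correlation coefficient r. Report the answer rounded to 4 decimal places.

Numerator: nΣxy − (Σx)(Σy) = 12·1313 − (98)(193) = -3158
Denominator: √[(nΣx²−(Σx)²)(nΣy²−(Σy)²)]
  nΣx²−(Σx)² = 12·1048 − 9604 = 2972;  nΣy²−(Σy)² = 12·3415 − 37249 = 3731
  √(2972·3731) = √11088532 = 3329.9447
r = -3158 / 3329.9447 = -0.9484

-0.9484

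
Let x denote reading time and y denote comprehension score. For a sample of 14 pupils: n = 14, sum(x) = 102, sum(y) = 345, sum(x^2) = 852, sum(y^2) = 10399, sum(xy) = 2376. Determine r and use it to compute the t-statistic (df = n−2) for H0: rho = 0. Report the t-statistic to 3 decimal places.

-1.100

Numerator: nΣxy − (Σx)(Σy) = 14·2376 − (102)(345) = -1926
Denominator: √[(nΣx²−(Σx)²)(nΣy²−(Σy)²)]
  nΣx²−(Σx)² = 14·852 − 10404 = 1524;  nΣy²−(Σy)² = 14·10399 − 119025 = 26561
  √(1524·26561) = √40478964 = 6362.3081
r = -1926 / 6362.3081 = -0.3027
t = r·√(n−2)/√(1−r²) = -0.3027·√12 / √(1−0.091627) = -1.048584 / 0.953086 = -1.100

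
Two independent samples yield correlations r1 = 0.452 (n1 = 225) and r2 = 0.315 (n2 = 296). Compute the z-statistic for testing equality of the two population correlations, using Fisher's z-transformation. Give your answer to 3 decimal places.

1.811

z1 = atanh(0.452) = 0.487211,  z2 = atanh(0.315) = 0.326087
SE = √(1/(n1−3) + 1/(n2−3)) = √(1/222 + 1/293) = √(0.0045045 + 0.0034130) = √0.0079175 = 0.088980
z = (z1 − z2)/SE = (0.487211 − 0.326087) / 0.088980 = 0.161124 / 0.088980 = 1.811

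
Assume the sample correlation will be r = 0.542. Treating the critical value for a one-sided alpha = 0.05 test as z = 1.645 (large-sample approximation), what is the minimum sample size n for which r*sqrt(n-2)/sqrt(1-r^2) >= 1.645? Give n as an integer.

9

r√(n−2)/√(1−r²) ≥ 1.645  ⇔  n−2 ≥ (1.645)²·(1−r²)/r²
(1−r²)/r² = (1−0.293764)/0.293764 = 2.4041
n ≥ 2 + 2.706025·2.4041 = 2 + 6.5056 = 8.5056
⌈8.5056⌉ = 9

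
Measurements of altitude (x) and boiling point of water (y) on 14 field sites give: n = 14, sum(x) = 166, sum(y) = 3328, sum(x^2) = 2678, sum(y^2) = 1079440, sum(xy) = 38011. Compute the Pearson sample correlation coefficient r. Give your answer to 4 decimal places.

S_xy = nΣxy − ΣxΣy = 14·38011 − 166·3328 = 532154 − 552448 = -20294
S_xx = nΣx² − (Σx)² = 14·2678 − 166² = 37492 − 27556 = 9936
S_yy = nΣy² − (Σy)² = 14·1079440 − 3328² = 15112160 − 11075584 = 4036576
r = S_xy / √(S_xx·S_yy) = -20294 / √(9936·4036576) = -20294 / √40107419136 = -20294 / 200268.3678 = -0.1013

-0.1013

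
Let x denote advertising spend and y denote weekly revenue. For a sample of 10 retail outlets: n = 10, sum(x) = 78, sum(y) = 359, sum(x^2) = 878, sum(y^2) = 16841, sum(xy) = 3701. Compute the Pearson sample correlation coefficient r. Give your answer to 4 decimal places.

S_xy = nΣxy − ΣxΣy = 10·3701 − 78·359 = 37010 − 28002 = 9008
S_xx = nΣx² − (Σx)² = 10·878 − 78² = 8780 − 6084 = 2696
S_yy = nΣy² − (Σy)² = 10·16841 − 359² = 168410 − 128881 = 39529
r = S_xy / √(S_xx·S_yy) = 9008 / √(2696·39529) = 9008 / √106570184 = 9008 / 10323.2836 = 0.8726

0.8726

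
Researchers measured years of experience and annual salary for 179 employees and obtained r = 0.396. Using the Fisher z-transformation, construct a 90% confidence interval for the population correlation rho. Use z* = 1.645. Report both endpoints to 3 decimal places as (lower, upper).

z_r = atanh(0.396) = 0.418896;  SE = 1/√(n−3) = 1/√176 = 0.075378
z-limits: 0.418896 ± 1.645·0.075378 = 0.418896 ± 0.123997 = [0.294899, 0.542893]
ρ-limits: (tanh 0.294899, tanh 0.542893) = (0.287, 0.495)

(0.287, 0.495)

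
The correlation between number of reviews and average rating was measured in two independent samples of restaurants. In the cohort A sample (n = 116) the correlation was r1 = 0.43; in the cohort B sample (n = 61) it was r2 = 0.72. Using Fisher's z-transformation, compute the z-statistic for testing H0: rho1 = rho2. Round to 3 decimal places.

z1 = atanh(0.43) = 0.459897,  z2 = atanh(0.72) = 0.907645
SE = √(1/(n1−3) + 1/(n2−3)) = √(1/113 + 1/58) = √(0.0088496 + 0.0172414) = √0.0260910 = 0.161527
z = (z1 − z2)/SE = (0.459897 − 0.907645) / 0.161527 = -0.447748 / 0.161527 = -2.772

-2.772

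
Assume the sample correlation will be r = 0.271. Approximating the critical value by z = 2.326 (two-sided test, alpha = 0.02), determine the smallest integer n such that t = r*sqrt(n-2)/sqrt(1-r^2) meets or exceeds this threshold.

Need r·√(n−2)/√(1−r²) ≥ 2.326
√(n−2) ≥ 2.326·√(1−0.073441) / 0.271 = 2.326·0.962579 / 0.271 = 8.2618
n−2 ≥ 68.2573  ⇒  n ≥ 70.2573
Smallest integer n = 71

71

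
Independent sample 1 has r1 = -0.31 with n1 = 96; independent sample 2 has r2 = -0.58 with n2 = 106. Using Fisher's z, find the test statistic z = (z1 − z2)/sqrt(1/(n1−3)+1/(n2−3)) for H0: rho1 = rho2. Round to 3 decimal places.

2.390

z1 = atanh(-0.31) = -0.320545,  z2 = atanh(-0.58) = -0.662463
SE = √(1/(n1−3) + 1/(n2−3)) = √(1/93 + 1/103) = √(0.0107527 + 0.0097087) = √0.0204614 = 0.143043
z = (z1 − z2)/SE = (-0.320545 − (-0.662463)) / 0.143043 = 0.341918 / 0.143043 = 2.390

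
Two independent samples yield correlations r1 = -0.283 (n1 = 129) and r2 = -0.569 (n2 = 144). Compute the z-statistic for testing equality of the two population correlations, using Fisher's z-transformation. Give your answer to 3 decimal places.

z1 = atanh(-0.283) = -0.290940,  z2 = atanh(-0.569) = -0.646043
SE = √(1/(n1−3) + 1/(n2−3)) = √(1/126 + 1/141) = √(0.0079365 + 0.0070922) = √0.0150287 = 0.122592
z = (z1 − z2)/SE = (-0.290940 − (-0.646043)) / 0.122592 = 0.355103 / 0.122592 = 2.897

2.897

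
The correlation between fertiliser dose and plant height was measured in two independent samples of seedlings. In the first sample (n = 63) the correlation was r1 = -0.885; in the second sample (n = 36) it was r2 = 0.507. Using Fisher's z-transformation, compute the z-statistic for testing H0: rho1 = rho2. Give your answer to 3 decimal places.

Fisher z-transforms: z1 = atanh(-0.885) = -1.398375, z2 = atanh(0.507) = 0.558684; difference d = -1.957059
Var(d) = 1/60 + 1/33 = 0.0166667 + 0.0303030 = 0.0469697
z = d/√Var(d) = -1.957059 / √0.0469697 = -1.957059 / 0.216725 = -9.030

-9.030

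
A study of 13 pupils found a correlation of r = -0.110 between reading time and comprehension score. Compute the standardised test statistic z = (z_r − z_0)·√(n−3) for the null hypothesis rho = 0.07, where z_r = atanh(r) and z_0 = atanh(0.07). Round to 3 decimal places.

z_r = atanh(-0.110) = -0.110447,  z_0 = atanh(0.07) = 0.070115
SE = 1/√(n−3) = 1/√10 = 0.316228
z = (z_r − z_0)/SE = (-0.110447 − 0.070115) / 0.316228 = -0.180562 / 0.316228 = -0.571

-0.571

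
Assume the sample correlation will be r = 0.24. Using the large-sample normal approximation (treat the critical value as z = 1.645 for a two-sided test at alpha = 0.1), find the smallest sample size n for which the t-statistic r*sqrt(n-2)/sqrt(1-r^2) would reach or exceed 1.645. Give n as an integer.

47

Need r·√(n−2)/√(1−r²) ≥ 1.645
√(n−2) ≥ 1.645·√(1−0.0576) / 0.24 = 1.645·0.970773 / 0.24 = 6.6538
n−2 ≥ 44.2731  ⇒  n ≥ 46.2731
Smallest integer n = 47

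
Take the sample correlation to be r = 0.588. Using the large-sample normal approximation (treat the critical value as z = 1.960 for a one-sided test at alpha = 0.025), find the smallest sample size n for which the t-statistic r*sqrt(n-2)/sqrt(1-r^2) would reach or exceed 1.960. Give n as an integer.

10

Need r·√(n−2)/√(1−r²) ≥ 1.960
√(n−2) ≥ 1.960·√(1−0.345744) / 0.588 = 1.960·0.808861 / 0.588 = 2.6962
n−2 ≥ 7.2695  ⇒  n ≥ 9.2695
Smallest integer n = 10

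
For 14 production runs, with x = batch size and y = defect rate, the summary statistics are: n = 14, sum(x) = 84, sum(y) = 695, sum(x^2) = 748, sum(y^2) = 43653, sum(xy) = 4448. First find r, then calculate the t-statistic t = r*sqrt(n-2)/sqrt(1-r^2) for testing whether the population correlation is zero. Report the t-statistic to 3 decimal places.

0.656

Numerator: nΣxy − (Σx)(Σy) = 14·4448 − (84)(695) = 3892
Denominator: √[(nΣx²−(Σx)²)(nΣy²−(Σy)²)]
  nΣx²−(Σx)² = 14·748 − 7056 = 3416;  nΣy²−(Σy)² = 14·43653 − 483025 = 128117
  √(3416·128117) = √437647672 = 20920.0304
r = 3892 / 20920.0304 = 0.1860
t = r·√(n−2)/√(1−r²) = 0.1860·√12 / √(1−0.034596) = 0.644323 / 0.982550 = 0.656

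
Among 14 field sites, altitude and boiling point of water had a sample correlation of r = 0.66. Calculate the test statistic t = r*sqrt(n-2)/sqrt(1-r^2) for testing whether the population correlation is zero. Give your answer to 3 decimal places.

1 − r² = 1 − 0.4356 = 0.5644;  √(1−r²) = 0.751266
√(n−2) = √12 = 3.464102
t = r·√(n−2)/√(1−r²) = 0.66 · 3.464102 / 0.751266 = 3.043

3.043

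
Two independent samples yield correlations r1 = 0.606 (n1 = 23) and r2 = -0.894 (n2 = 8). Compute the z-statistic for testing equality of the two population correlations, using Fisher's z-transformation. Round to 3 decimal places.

4.288

z1 = atanh(0.606) = 0.702575,  z2 = atanh(-0.894) = -1.441504
SE = √(1/(n1−3) + 1/(n2−3)) = √(1/20 + 1/5) = √(0.0500000 + 0.2000000) = √0.2500000 = 0.500000
z = (z1 − z2)/SE = (0.702575 − (-1.441504)) / 0.500000 = 2.144079 / 0.500000 = 4.288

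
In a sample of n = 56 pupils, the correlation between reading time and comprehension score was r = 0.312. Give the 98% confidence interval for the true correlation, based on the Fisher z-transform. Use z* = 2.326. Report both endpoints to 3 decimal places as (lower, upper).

Fisher z: z_r = atanh(r) = ½·ln((1+0.312)/(1−0.312)) = 0.322760
SE(z) = 1/√(n−3) = 1/√53 = 0.137361
98% ⇒ z* = 2.326; margin = 2.326·0.137361 = 0.319502
CI on z-scale: (0.003258, 0.642262)
Back-transform: tanh(0.003258) = 0.003258, tanh(0.642262) = 0.566438

(0.003, 0.566)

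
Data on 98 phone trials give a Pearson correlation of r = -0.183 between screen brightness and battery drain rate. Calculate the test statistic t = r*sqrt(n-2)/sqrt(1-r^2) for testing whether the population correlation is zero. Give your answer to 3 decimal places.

t = r·√(n−2) / √(1−r²) with r = -0.183, n = 98
  = -0.183·√96 / √(1 − 0.033489)
  = -0.183·9.797959 / 0.983113
  = -1.793026 / 0.983113 = -1.824

-1.824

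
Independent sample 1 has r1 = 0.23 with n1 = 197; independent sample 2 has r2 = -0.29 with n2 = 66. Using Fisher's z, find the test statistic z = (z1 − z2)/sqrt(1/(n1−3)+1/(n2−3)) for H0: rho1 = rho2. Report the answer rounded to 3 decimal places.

Fisher z-transforms: z1 = atanh(0.23) = 0.234189, z2 = atanh(-0.29) = -0.298566; difference d = 0.532755
Var(d) = 1/194 + 1/63 = 0.0051546 + 0.0158730 = 0.0210276
z = d/√Var(d) = 0.532755 / √0.0210276 = 0.532755 / 0.145009 = 3.674

3.674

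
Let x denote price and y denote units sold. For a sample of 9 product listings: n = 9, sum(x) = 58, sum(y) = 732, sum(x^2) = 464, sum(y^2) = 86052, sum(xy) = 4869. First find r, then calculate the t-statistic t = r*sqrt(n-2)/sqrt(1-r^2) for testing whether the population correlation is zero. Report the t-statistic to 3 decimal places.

0.261

Numerator: nΣxy − (Σx)(Σy) = 9·4869 − (58)(732) = 1365
Denominator: √[(nΣx²−(Σx)²)(nΣy²−(Σy)²)]
  nΣx²−(Σx)² = 9·464 − 3364 = 812;  nΣy²−(Σy)² = 9·86052 − 535824 = 238644
  √(812·238644) = √193778928 = 13920.4500
r = 1365 / 13920.4500 = 0.0981
t = r·√(n−2)/√(1−r²) = 0.0981·√7 / √(1−0.009624) = 0.259548 / 0.995176 = 0.261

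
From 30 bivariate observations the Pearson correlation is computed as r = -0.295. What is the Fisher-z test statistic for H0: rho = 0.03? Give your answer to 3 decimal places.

Fisher z: atanh(-0.295) = -0.304034, atanh(0.03) = 0.030009
z = (z_r − z_0)·√(n−3) = (-0.304034 − 0.030009)·√27 = -0.334043 · 5.196152 = -1.736

-1.736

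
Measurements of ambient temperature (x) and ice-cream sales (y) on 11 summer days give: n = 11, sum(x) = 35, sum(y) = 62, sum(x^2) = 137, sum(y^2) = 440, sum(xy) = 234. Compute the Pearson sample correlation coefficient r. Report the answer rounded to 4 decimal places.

0.7623

S_xy = nΣxy − ΣxΣy = 11·234 − 35·62 = 2574 − 2170 = 404
S_xx = nΣx² − (Σx)² = 11·137 − 35² = 1507 − 1225 = 282
S_yy = nΣy² − (Σy)² = 11·440 − 62² = 4840 − 3844 = 996
r = S_xy / √(S_xx·S_yy) = 404 / √(282·996) = 404 / √280872 = 404 / 529.9736 = 0.7623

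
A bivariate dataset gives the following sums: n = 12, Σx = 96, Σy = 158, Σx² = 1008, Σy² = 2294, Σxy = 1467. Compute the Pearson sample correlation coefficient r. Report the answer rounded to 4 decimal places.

0.8964

Numerator: nΣxy − (Σx)(Σy) = 12·1467 − (96)(158) = 2436
Denominator: √[(nΣx²−(Σx)²)(nΣy²−(Σy)²)]
  nΣx²−(Σx)² = 12·1008 − 9216 = 2880;  nΣy²−(Σy)² = 12·2294 − 24964 = 2564
  √(2880·2564) = √7384320 = 2717.4105
r = 2436 / 2717.4105 = 0.8964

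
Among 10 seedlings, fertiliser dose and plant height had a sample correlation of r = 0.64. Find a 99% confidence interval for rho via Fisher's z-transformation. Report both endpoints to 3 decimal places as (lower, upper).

(-0.212, 0.939)

Fisher z: z_r = atanh(r) = ½·ln((1+0.64)/(1−0.64)) = 0.758174
SE(z) = 1/√(n−3) = 1/√7 = 0.377964
99% ⇒ z* = 2.576; margin = 2.576·0.377964 = 0.973635
CI on z-scale: (-0.215461, 1.731809)
Back-transform: tanh(-0.215461) = -0.212188, tanh(1.731809) = 0.939269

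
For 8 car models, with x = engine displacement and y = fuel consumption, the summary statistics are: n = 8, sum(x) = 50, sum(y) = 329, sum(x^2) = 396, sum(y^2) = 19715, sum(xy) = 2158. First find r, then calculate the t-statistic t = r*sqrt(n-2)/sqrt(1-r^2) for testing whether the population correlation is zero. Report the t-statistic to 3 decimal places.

Numerator: nΣxy − (Σx)(Σy) = 8·2158 − (50)(329) = 814
Denominator: √[(nΣx²−(Σx)²)(nΣy²−(Σy)²)]
  nΣx²−(Σx)² = 8·396 − 2500 = 668;  nΣy²−(Σy)² = 8·19715 − 108241 = 49479
  √(668·49479) = √33051972 = 5749.0844
r = 814 / 5749.0844 = 0.1416
t = r·√(n−2)/√(1−r²) = 0.1416·√6 / √(1−0.020051) = 0.346848 / 0.989924 = 0.350

0.350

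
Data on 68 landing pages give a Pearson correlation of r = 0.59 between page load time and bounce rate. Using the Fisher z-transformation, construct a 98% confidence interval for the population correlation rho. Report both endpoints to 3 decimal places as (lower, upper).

z_r = atanh(0.59) = 0.677666;  SE = 1/√(n−3) = 1/√65 = 0.124035
z-limits: 0.677666 ± 2.326·0.124035 = 0.677666 ± 0.288505 = [0.389161, 0.966171]
ρ-limits: (tanh 0.389161, tanh 0.966171) = (0.371, 0.747)

(0.371, 0.747)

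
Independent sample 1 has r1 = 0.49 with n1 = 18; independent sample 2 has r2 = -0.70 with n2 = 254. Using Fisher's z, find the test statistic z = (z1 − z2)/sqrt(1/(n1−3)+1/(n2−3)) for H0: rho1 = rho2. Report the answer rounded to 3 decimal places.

z1 = atanh(0.49) = 0.536060,  z2 = atanh(-0.70) = -0.867301
SE = √(1/(n1−3) + 1/(n2−3)) = √(1/15 + 1/251) = √(0.0666667 + 0.0039841) = √0.0706508 = 0.265802
z = (z1 − z2)/SE = (0.536060 − (-0.867301)) / 0.265802 = 1.403361 / 0.265802 = 5.280

5.280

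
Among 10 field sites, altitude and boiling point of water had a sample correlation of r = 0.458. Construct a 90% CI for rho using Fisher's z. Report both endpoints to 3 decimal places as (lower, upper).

Fisher z: z_r = atanh(r) = ½·ln((1+0.458)/(1−0.458)) = 0.494777
SE(z) = 1/√(n−3) = 1/√7 = 0.377964
90% ⇒ z* = 1.645; margin = 1.645·0.377964 = 0.621751
CI on z-scale: (-0.126974, 1.116528)
Back-transform: tanh(-0.126974) = -0.126296, tanh(1.116528) = 0.806358

(-0.126, 0.806)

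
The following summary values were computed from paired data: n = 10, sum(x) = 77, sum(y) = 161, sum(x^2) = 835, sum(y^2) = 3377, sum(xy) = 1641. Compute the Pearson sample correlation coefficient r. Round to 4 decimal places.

0.9206

Numerator: nΣxy − (Σx)(Σy) = 10·1641 − (77)(161) = 4013
Denominator: √[(nΣx²−(Σx)²)(nΣy²−(Σy)²)]
  nΣx²−(Σx)² = 10·835 − 5929 = 2421;  nΣy²−(Σy)² = 10·3377 − 25921 = 7849
  √(2421·7849) = √19002429 = 4359.1776
r = 4013 / 4359.1776 = 0.9206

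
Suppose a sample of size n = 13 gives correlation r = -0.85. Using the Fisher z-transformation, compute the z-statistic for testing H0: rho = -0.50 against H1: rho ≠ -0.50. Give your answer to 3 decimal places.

z_r = atanh(-0.85) = -1.256153,  z_0 = atanh(-0.50) = -0.549306
SE = 1/√(n−3) = 1/√10 = 0.316228
z = (z_r − z_0)/SE = (-1.256153 − (-0.549306)) / 0.316228 = -0.706847 / 0.316228 = -2.235

-2.235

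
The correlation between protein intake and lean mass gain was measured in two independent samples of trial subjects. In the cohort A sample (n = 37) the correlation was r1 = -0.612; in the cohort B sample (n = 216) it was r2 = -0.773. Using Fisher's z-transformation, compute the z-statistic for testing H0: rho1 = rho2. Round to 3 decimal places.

1.709

Fisher z-transforms: z1 = atanh(-0.612) = -0.712113, z2 = atanh(-0.773) = -1.027739; difference d = 0.315626
Var(d) = 1/34 + 1/213 = 0.0294118 + 0.0046948 = 0.0341066
z = d/√Var(d) = 0.315626 / √0.0341066 = 0.315626 / 0.184680 = 1.709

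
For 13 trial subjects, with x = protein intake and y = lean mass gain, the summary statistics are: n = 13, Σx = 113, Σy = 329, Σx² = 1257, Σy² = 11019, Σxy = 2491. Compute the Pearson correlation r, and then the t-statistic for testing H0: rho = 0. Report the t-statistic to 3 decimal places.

-1.574

S_xy = nΣxy − ΣxΣy = 13·2491 − 113·329 = 32383 − 37177 = -4794
S_xx = nΣx² − (Σx)² = 13·1257 − 113² = 16341 − 12769 = 3572
S_yy = nΣy² − (Σy)² = 13·11019 − 329² = 143247 − 108241 = 35006
r = S_xy / √(S_xx·S_yy) = -4794 / √(3572·35006) = -4794 / √125041432 = -4794 / 11182.1926 = -0.4287
t = r·√(n−2)/√(1−r²) = -0.4287·√11 / √(1−0.183784) = -1.421837 / 0.903447 = -1.574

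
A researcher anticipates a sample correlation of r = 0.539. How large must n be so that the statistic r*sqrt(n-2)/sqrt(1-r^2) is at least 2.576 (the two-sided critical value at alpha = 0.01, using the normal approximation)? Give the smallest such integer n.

r√(n−2)/√(1−r²) ≥ 2.576  ⇔  n−2 ≥ (2.576)²·(1−r²)/r²
(1−r²)/r² = (1−0.290521)/0.290521 = 2.4421
n ≥ 2 + 6.635776·2.4421 = 2 + 16.2052 = 18.2052
⌈18.2052⌉ = 19

19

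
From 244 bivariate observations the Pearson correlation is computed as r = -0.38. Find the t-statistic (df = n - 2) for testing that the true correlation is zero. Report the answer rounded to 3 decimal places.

1 − r² = 1 − 0.1444 = 0.8556;  √(1−r²) = 0.924986
√(n−2) = √242 = 15.556349
t = r·√(n−2)/√(1−r²) = -0.38 · 15.556349 / 0.924986 = -6.391

-6.391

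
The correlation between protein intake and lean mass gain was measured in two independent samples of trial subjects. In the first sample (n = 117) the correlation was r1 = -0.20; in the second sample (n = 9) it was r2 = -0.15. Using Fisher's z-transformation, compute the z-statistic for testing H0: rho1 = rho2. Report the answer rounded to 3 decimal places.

z1 = atanh(-0.20) = -0.202733,  z2 = atanh(-0.15) = -0.151140
SE = √(1/(n1−3) + 1/(n2−3)) = √(1/114 + 1/6) = √(0.0087719 + 0.1666667) = √0.1754386 = 0.418854
z = (z1 − z2)/SE = (-0.202733 − (-0.151140)) / 0.418854 = -0.051593 / 0.418854 = -0.123

-0.123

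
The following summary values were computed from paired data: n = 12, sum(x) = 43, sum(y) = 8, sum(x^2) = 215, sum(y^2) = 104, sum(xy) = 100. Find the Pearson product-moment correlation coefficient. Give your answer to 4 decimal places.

S_xy = nΣxy − ΣxΣy = 12·100 − 43·8 = 1200 − 344 = 856
S_xx = nΣx² − (Σx)² = 12·215 − 43² = 2580 − 1849 = 731
S_yy = nΣy² − (Σy)² = 12·104 − 8² = 1248 − 64 = 1184
r = S_xy / √(S_xx·S_yy) = 856 / √(731·1184) = 856 / √865504 = 856 / 930.3247 = 0.9201

0.9201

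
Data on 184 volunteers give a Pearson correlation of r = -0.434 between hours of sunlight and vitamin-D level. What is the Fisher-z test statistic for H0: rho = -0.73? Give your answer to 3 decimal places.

6.241

Fisher z: atanh(-0.434) = -0.464814, atanh(-0.73) = -0.928727
z = (z_r − z_0)·√(n−3) = (-0.464814 − (-0.928727))·√181 = 0.463913 · 13.453624 = 6.241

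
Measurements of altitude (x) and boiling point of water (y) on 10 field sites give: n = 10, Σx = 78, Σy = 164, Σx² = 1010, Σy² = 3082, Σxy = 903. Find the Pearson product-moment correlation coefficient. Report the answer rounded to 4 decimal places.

Numerator: nΣxy − (Σx)(Σy) = 10·903 − (78)(164) = -3762
Denominator: √[(nΣx²−(Σx)²)(nΣy²−(Σy)²)]
  nΣx²−(Σx)² = 10·1010 − 6084 = 4016;  nΣy²−(Σy)² = 10·3082 − 26896 = 3924
  √(4016·3924) = √15758784 = 3969.7335
r = -3762 / 3969.7335 = -0.9477

-0.9477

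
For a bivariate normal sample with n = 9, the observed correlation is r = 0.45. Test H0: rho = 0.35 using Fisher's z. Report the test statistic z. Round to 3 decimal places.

z_r = atanh(0.45) = 0.484700,  z_0 = atanh(0.35) = 0.365444
SE = 1/√(n−3) = 1/√6 = 0.408248
z = (z_r − z_0)/SE = (0.484700 − 0.365444) / 0.408248 = 0.119256 / 0.408248 = 0.292

0.292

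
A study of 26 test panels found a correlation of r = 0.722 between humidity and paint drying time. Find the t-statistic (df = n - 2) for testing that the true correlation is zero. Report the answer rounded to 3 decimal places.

t = r·√(n−2) / √(1−r²) with r = 0.722, n = 26
  = 0.722·√24 / √(1 − 0.521284)
  = 0.722·4.898979 / 0.691893
  = 3.537063 / 0.691893 = 5.112

5.112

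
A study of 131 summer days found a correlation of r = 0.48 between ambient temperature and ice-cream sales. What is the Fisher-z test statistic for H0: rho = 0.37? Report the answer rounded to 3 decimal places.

1.522

z_r = atanh(0.48) = 0.522984,  z_0 = atanh(0.37) = 0.388423
SE = 1/√(n−3) = 1/√128 = 0.088388
z = (z_r − z_0)/SE = (0.522984 − 0.388423) / 0.088388 = 0.134561 / 0.088388 = 1.522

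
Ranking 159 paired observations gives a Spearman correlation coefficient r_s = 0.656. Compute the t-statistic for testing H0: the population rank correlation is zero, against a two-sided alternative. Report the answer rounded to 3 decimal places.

10.890

1 − r_s² = 1 − 0.430336 = 0.569664;  √(1−r_s²) = 0.754761
√(n−2) = √157 = 12.529964
t = r_s·√(n−2)/√(1−r_s²) = 0.656 · 12.529964 / 0.754761 = 10.890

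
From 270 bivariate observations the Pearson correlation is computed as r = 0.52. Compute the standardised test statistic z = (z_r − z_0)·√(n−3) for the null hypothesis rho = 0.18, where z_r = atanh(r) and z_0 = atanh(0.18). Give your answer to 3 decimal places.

z_r = atanh(0.52) = 0.576340,  z_0 = atanh(0.18) = 0.181983
SE = 1/√(n−3) = 1/√267 = 0.061199
z = (z_r − z_0)/SE = (0.576340 − 0.181983) / 0.061199 = 0.394357 / 0.061199 = 6.444

6.444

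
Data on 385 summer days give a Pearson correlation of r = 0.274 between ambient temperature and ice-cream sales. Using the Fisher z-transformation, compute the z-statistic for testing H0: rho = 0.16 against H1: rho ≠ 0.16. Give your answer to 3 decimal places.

2.341

z_r = atanh(0.274) = 0.281183,  z_0 = atanh(0.16) = 0.161387
SE = 1/√(n−3) = 1/√382 = 0.051164
z = (z_r − z_0)/SE = (0.281183 − 0.161387) / 0.051164 = 0.119796 / 0.051164 = 2.341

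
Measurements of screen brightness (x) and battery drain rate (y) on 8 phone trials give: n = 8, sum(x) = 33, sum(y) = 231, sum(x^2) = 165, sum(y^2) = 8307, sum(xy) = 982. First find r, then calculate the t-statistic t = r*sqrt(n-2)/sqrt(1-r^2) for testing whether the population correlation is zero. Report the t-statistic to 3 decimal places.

Numerator: nΣxy − (Σx)(Σy) = 8·982 − (33)(231) = 233
Denominator: √[(nΣx²−(Σx)²)(nΣy²−(Σy)²)]
  nΣx²−(Σx)² = 8·165 − 1089 = 231;  nΣy²−(Σy)² = 8·8307 − 53361 = 13095
  √(231·13095) = √3024945 = 1739.2369
r = 233 / 1739.2369 = 0.1340
t = r·√(n−2)/√(1−r²) = 0.1340·√6 / √(1−0.017956) = 0.328232 / 0.990981 = 0.331

0.331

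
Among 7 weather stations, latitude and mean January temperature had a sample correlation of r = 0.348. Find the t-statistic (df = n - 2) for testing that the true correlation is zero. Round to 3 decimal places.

0.830

1 − r² = 1 − 0.121104 = 0.878896;  √(1−r²) = 0.937495
√(n−2) = √5 = 2.236068
t = r·√(n−2)/√(1−r²) = 0.348 · 2.236068 / 0.937495 = 0.830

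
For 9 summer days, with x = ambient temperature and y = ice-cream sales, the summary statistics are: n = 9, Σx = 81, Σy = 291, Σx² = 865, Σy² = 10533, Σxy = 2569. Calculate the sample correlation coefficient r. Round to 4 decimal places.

S_xy = nΣxy − ΣxΣy = 9·2569 − 81·291 = 23121 − 23571 = -450
S_xx = nΣx² − (Σx)² = 9·865 − 81² = 7785 − 6561 = 1224
S_yy = nΣy² − (Σy)² = 9·10533 − 291² = 94797 − 84681 = 10116
r = S_xy / √(S_xx·S_yy) = -450 / √(1224·10116) = -450 / √12381984 = -450 / 3518.8043 = -0.1279

-0.1279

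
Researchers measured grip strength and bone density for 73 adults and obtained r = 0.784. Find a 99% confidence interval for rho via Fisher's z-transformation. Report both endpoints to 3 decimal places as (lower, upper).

Fisher z: z_r = atanh(r) = ½·ln((1+0.784)/(1−0.784)) = 1.055667
SE(z) = 1/√(n−3) = 1/√70 = 0.119523
99% ⇒ z* = 2.576; margin = 2.576·0.119523 = 0.307891
CI on z-scale: (0.747776, 1.363558)
Back-transform: tanh(0.747776) = 0.633820, tanh(1.363558) = 0.877216

(0.634, 0.877)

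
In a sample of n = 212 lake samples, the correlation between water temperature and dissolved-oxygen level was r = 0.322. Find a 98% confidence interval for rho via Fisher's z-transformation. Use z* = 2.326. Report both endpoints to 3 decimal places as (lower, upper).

(0.171, 0.458)

z_r = atanh(0.322) = 0.333877;  SE = 1/√(n−3) = 1/√209 = 0.069171
z-limits: 0.333877 ± 2.326·0.069171 = 0.333877 ± 0.160892 = [0.172985, 0.494769]
ρ-limits: (tanh 0.172985, tanh 0.494769) = (0.171, 0.458)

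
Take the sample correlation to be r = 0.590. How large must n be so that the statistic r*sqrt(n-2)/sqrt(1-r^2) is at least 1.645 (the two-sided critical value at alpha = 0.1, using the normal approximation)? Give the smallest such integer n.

r√(n−2)/√(1−r²) ≥ 1.645  ⇔  n−2 ≥ (1.645)²·(1−r²)/r²
(1−r²)/r² = (1−0.348100)/0.348100 = 1.8727
n ≥ 2 + 2.706025·1.8727 = 2 + 5.0676 = 7.0676
⌈7.0676⌉ = 8

8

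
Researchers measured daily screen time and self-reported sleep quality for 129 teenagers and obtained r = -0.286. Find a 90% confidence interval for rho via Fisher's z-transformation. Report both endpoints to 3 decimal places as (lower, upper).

z_r = atanh(-0.286) = -0.294204;  SE = 1/√(n−3) = 1/√126 = 0.089087
z-limits: -0.294204 ± 1.645·0.089087 = -0.294204 ± 0.146548 = [-0.440752, -0.147656]
ρ-limits: (tanh -0.440752, tanh -0.147656) = (-0.414, -0.147)

(-0.414, -0.147)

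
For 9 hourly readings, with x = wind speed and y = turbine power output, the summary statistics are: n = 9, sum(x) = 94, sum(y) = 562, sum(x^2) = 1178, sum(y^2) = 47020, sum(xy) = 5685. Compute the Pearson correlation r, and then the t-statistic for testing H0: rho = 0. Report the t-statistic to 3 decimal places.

-0.322

Numerator: nΣxy − (Σx)(Σy) = 9·5685 − (94)(562) = -1663
Denominator: √[(nΣx²−(Σx)²)(nΣy²−(Σy)²)]
  nΣx²−(Σx)² = 9·1178 − 8836 = 1766;  nΣy²−(Σy)² = 9·47020 − 315844 = 107336
  √(1766·107336) = √189555376 = 13767.9111
r = -1663 / 13767.9111 = -0.1208
t = r·√(n−2)/√(1−r²) = -0.1208·√7 / √(1−0.014593) = -0.319607 / 0.992677 = -0.322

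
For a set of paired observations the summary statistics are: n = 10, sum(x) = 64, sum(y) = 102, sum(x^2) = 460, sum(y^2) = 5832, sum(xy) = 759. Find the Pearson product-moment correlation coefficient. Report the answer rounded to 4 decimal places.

0.2161

S_xy = nΣxy − ΣxΣy = 10·759 − 64·102 = 7590 − 6528 = 1062
S_xx = nΣx² − (Σx)² = 10·460 − 64² = 4600 − 4096 = 504
S_yy = nΣy² − (Σy)² = 10·5832 − 102² = 58320 − 10404 = 47916
r = S_xy / √(S_xx·S_yy) = 1062 / √(504·47916) = 1062 / √24149664 = 1062 / 4914.2308 = 0.2161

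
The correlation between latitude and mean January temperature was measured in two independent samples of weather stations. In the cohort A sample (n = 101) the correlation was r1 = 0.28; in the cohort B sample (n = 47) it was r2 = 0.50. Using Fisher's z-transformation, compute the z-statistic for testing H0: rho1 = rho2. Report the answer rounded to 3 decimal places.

-1.442

z1 = atanh(0.28) = 0.287682,  z2 = atanh(0.50) = 0.549306
SE = √(1/(n1−3) + 1/(n2−3)) = √(1/98 + 1/44) = √(0.0102041 + 0.0227273) = √0.0329314 = 0.181470
z = (z1 − z2)/SE = (0.287682 − 0.549306) / 0.181470 = -0.261624 / 0.181470 = -1.442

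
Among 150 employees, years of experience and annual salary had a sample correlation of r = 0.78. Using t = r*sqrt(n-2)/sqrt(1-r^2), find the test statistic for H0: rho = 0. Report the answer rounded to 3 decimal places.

1 − r² = 1 − 0.6084 = 0.3916;  √(1−r²) = 0.625780
√(n−2) = √148 = 12.165525
t = r·√(n−2)/√(1−r²) = 0.78 · 12.165525 / 0.625780 = 15.164

15.164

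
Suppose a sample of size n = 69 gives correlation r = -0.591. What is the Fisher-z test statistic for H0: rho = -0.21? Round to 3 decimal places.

-3.786

z_r = atanh(-0.591) = -0.679201,  z_0 = atanh(-0.21) = -0.213171
SE = 1/√(n−3) = 1/√66 = 0.123091
z = (z_r − z_0)/SE = (-0.679201 − (-0.213171)) / 0.123091 = -0.466030 / 0.123091 = -3.786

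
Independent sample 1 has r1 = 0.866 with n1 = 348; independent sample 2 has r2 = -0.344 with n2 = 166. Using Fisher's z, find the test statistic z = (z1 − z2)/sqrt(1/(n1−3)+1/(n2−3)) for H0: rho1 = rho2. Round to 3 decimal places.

z1 = atanh(0.866) = 1.316856,  z2 = atanh(-0.344) = -0.358622
SE = √(1/(n1−3) + 1/(n2−3)) = √(1/345 + 1/163) = √(0.0028986 + 0.0061350) = √0.0090336 = 0.095045
z = (z1 − z2)/SE = (1.316856 − (-0.358622)) / 0.095045 = 1.675478 / 0.095045 = 17.628

17.628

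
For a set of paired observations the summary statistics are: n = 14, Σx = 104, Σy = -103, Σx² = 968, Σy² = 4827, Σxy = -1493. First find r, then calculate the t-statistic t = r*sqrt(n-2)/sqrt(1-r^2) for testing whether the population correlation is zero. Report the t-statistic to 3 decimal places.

S_xy = nΣxy − ΣxΣy = 14·(-1493) − 104·(-103) = -20902 − (-10712) = -10190
S_xx = nΣx² − (Σx)² = 14·968 − 104² = 13552 − 10816 = 2736
S_yy = nΣy² − (Σy)² = 14·4827 − (-103)² = 67578 − 10609 = 56969
r = S_xy / √(S_xx·S_yy) = -10190 / √(2736·56969) = -10190 / √155867184 = -10190 / 12484.6780 = -0.8162
t = r·√(n−2)/√(1−r²) = -0.8162·√12 / √(1−0.666182) = -2.827400 / 0.577770 = -4.894

-4.894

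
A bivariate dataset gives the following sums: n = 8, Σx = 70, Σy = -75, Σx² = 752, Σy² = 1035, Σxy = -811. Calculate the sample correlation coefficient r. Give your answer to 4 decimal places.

S_xy = nΣxy − ΣxΣy = 8·(-811) − 70·(-75) = -6488 − (-5250) = -1238
S_xx = nΣx² − (Σx)² = 8·752 − 70² = 6016 − 4900 = 1116
S_yy = nΣy² − (Σy)² = 8·1035 − (-75)² = 8280 − 5625 = 2655
r = S_xy / √(S_xx·S_yy) = -1238 / √(1116·2655) = -1238 / √2962980 = -1238 / 1721.3309 = -0.7192

-0.7192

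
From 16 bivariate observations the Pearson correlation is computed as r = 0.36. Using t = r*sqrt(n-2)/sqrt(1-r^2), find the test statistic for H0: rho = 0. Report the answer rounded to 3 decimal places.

t = r·√(n−2) / √(1−r²) with r = 0.36, n = 16
  = 0.36·√14 / √(1 − 0.1296)
  = 0.36·3.741657 / 0.932952
  = 1.346997 / 0.932952 = 1.444

1.444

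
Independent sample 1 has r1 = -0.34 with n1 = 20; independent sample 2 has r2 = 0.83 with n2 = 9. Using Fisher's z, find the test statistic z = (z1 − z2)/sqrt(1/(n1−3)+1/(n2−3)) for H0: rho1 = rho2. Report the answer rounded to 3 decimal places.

z1 = atanh(-0.34) = -0.354093,  z2 = atanh(0.83) = 1.188136
SE = √(1/(n1−3) + 1/(n2−3)) = √(1/17 + 1/6) = √(0.0588235 + 0.1666667) = √0.2254902 = 0.474858
z = (z1 − z2)/SE = (-0.354093 − 1.188136) / 0.474858 = -1.542229 / 0.474858 = -3.248

-3.248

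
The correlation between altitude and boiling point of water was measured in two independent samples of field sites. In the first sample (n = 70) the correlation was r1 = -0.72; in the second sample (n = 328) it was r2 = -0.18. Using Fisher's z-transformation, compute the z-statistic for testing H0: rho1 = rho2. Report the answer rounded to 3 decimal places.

-5.408

z1 = atanh(-0.72) = -0.907645,  z2 = atanh(-0.18) = -0.181983
SE = √(1/(n1−3) + 1/(n2−3)) = √(1/67 + 1/325) = √(0.0149254 + 0.0030769) = √0.0180023 = 0.134173
z = (z1 − z2)/SE = (-0.907645 − (-0.181983)) / 0.134173 = -0.725662 / 0.134173 = -5.408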